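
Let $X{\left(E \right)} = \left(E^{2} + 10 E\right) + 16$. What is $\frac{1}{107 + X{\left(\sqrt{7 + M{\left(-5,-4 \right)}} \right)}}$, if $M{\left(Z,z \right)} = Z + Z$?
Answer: $\frac{2}{245} - \frac{i \sqrt{3}}{1470} \approx 0.0081633 - 0.0011783 i$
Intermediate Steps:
$M{\left(Z,z \right)} = 2 Z$
$X{\left(E \right)} = 16 + E^{2} + 10 E$
$\frac{1}{107 + X{\left(\sqrt{7 + M{\left(-5,-4 \right)}} \right)}} = \frac{1}{107 + \left(16 + \left(\sqrt{7 + 2 \left(-5\right)}\right)^{2} + 10 \sqrt{7 + 2 \left(-5\right)}\right)} = \frac{1}{107 + \left(16 + \left(\sqrt{7 - 10}\right)^{2} + 10 \sqrt{7 - 10}\right)} = \frac{1}{107 + \left(16 + \left(\sqrt{-3}\right)^{2} + 10 \sqrt{-3}\right)} = \frac{1}{107 + \left(16 + \left(i \sqrt{3}\right)^{2} + 10 i \sqrt{3}\right)} = \frac{1}{107 + \left(16 - 3 + 10 i \sqrt{3}\right)} = \frac{1}{107 + \left(13 + 10 i \sqrt{3}\right)} = \frac{1}{120 + 10 i \sqrt{3}}$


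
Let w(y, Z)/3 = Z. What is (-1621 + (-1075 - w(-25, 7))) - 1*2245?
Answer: -4962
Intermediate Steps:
w(y, Z) = 3*Z
(-1621 + (-1075 - w(-25, 7))) - 1*2245 = (-1621 + (-1075 - 3*7)) - 1*2245 = (-1621 + (-1075 - 1*21)) - 2245 = (-1621 + (-1075 - 21)) - 2245 = (-1621 - 1096) - 2245 = -2717 - 2245 = -4962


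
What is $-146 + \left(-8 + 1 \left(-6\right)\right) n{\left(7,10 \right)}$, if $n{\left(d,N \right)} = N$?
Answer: $-286$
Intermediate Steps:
$-146 + \left(-8 + 1 \left(-6\right)\right) n{\left(7,10 \right)} = -146 + \left(-8 + 1 \left(-6\right)\right) 10 = -146 + \left(-8 - 6\right) 10 = -146 - 140 = -286$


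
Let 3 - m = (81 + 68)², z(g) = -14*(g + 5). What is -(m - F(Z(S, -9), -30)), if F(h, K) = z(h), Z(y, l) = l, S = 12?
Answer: 22254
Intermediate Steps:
z(g) = -70 - 14*g (z(g) = -14*(5 + g) = -70 - 14*g)
F(h, K) = -70 - 14*h
m = -22198 (m = 3 - (81 + 68)² = 3 - 1*149² = 3 - 1*22201 = 3 - 22201 = -22198)
-(m - F(Z(S, -9), -30)) = -(-22198 - (-70 - 14*(-9))) = -(-22198 - (-70 + 126)) = -(-22198 - 1*56) = -(-22198 - 56) = -1*(-22254) = 22254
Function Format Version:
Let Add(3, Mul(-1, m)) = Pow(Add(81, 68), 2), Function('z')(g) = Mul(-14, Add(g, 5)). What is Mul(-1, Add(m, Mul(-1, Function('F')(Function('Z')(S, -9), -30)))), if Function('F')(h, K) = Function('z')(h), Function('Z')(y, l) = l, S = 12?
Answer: 22254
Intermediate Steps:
Function('z')(g) = Add(-70, Mul(-14, g)) (Function('z')(g) = Mul(-14, Add(5, g)) = Add(-70, Mul(-14, g)))
Function('F')(h, K) = Add(-70, Mul(-14, h))
m = -22198 (m = Add(3, Mul(-1, Pow(Add(81, 68), 2))) = Add(3, Mul(-1, Pow(149, 2))) = Add(3, Mul(-1, 22201)) = Add(3, -22201) = -22198)
Mul(-1, Add(m, Mul(-1, Function('F')(Function('Z')(S, -9), -30)))) = Mul(-1, Add(-22198, Mul(-1, Add(-70, Mul(-14, -9))))) = Mul(-1, Add(-22198, Mul(-1, Add(-70, 126)))) = Mul(-1, Add(-22198, Mul(-1, 56))) = Mul(-1, Add(-22198, -56)) = Mul(-1, -22254) = 22254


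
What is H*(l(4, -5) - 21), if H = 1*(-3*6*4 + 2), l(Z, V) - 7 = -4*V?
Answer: -420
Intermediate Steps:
l(Z, V) = 7 - 4*V
H = -70 (H = 1*(-18*4 + 2) = 1*(-72 + 2) = 1*(-70) = -70)
H*(l(4, -5) - 21) = -70*((7 - 4*(-5)) - 21) = -70*((7 + 20) - 21) = -70*(27 - 21) = -70*6 = -420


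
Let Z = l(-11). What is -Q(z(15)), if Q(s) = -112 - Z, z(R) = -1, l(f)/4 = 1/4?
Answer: 113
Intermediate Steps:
l(f) = 1 (l(f) = 4/4 = 4*(¼) = 1)
Z = 1
Q(s) = -113 (Q(s) = -112 - 1*1 = -112 - 1 = -113)
-Q(z(15)) = -1*(-113) = 113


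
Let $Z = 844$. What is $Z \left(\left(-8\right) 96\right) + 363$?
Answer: $-647829$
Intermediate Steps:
$Z \left(\left(-8\right) 96\right) + 363 = 844 \left(\left(-8\right) 96\right) + 363 = 844 \left(-768\right) + 363 = -648192 + 363 = -647829$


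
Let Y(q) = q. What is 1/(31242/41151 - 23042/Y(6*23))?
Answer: -946473/157314991 ≈ -0.0060164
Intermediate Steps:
1/(31242/41151 - 23042/Y(6*23)) = 1/(31242/41151 - 23042/(6*23)) = 1/(31242*(1/41151) - 23042/138) = 1/(10414/13717 - 23042*1/138) = 1/(10414/13717 - 11521/69) = 1/(-157314991/946473) = -946473/157314991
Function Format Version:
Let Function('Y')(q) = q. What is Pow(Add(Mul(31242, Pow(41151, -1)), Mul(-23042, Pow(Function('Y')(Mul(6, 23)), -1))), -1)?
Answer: Rational(-946473, 157314991) ≈ -0.0060164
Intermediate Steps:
Pow(Add(Mul(31242, Pow(41151, -1)), Mul(-23042, Pow(Function('Y')(Mul(6, 23)), -1))), -1) = Pow(Add(Mul(31242, Pow(41151, -1)), Mul(-23042, Pow(Mul(6, 23), -1))), -1) = Pow(Add(Mul(31242, Rational(1, 41151)), Mul(-23042, Pow(138, -1))), -1) = Pow(Add(Rational(10414, 13717), Mul(-23042, Rational(1, 138))), -1) = Pow(Add(Rational(10414, 13717), Rational(-11521, 69)), -1) = Pow(Rational(-157314991, 946473), -1) = Rational(-946473, 157314991)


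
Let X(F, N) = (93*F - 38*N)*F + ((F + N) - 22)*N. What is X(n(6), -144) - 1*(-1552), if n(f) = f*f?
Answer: 337792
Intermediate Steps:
n(f) = f²
X(F, N) = F*(-38*N + 93*F) + N*(-22 + F + N) (X(F, N) = (-38*N + 93*F)*F + (-22 + F + N)*N = F*(-38*N + 93*F) + N*(-22 + F + N))
X(n(6), -144) - 1*(-1552) = ((-144)² - 22*(-144) + 93*(6²)² - 37*6²*(-144)) - 1*(-1552) = (20736 + 3168 + 93*36² - 37*36*(-144)) + 1552 = (20736 + 3168 + 93*1296 + 191808) + 1552 = (20736 + 3168 + 120528 + 191808) + 1552 = 336240 + 1552 = 337792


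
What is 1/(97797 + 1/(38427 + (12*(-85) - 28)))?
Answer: 37379/3655554064 ≈ 1.0225e-5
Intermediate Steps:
1/(97797 + 1/(38427 + (12*(-85) - 28))) = 1/(97797 + 1/(38427 + (-1020 - 28))) = 1/(97797 + 1/(38427 - 1048)) = 1/(97797 + 1/37379) = 1/(3655554064/37379) = 37379/3655554064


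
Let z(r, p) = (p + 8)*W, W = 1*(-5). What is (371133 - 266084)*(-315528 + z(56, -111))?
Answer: -33091800637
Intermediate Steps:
W = -5
z(r, p) = -40 - 5*p (z(r, p) = (p + 8)*(-5) = (8 + p)*(-5) = -40 - 5*p)
(371133 - 266084)*(-315528 + z(56, -111)) = (371133 - 266084)*(-315528 + (-40 - 5*(-111))) = 105049*(-315528 + (-40 + 555)) = 105049*(-315528 + 515) = 105049*(-315013) = -33091800637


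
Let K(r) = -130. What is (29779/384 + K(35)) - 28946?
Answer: -11135405/384 ≈ -28998.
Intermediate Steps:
(29779/384 + K(35)) - 28946 = (29779/384 - 130) - 28946 = -20141/384 - 28946 = -11135405/384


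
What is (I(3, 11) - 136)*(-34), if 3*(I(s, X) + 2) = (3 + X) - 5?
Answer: 4590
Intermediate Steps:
I(s, X) = -8/3 + X/3 (I(s, X) = -2 + ((3 + X) - 5)/3 = -2 + (-2 + X)/3 = -2 + (-2/3 + X/3) = -8/3 + X/3)
(I(3, 11) - 136)*(-34) = ((-8/3 + (1/3)*11) - 136)*(-34) = ((-8/3 + 11/3) - 136)*(-34) = (1 - 136)*(-34) = -135*(-34) = 4590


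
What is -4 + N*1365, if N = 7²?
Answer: 66881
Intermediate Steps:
N = 49
-4 + N*1365 = -4 + 49*1365 = -4 + 66885 = 66881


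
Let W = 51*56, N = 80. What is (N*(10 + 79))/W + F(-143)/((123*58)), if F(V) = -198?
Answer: 1046429/424473 ≈ 2.4652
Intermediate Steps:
W = 2856
(N*(10 + 79))/W + F(-143)/((123*58)) = (80*(10 + 79))/2856 - 198/(123*58) = (80*89)*(1/2856) - 198/7134 = 7120*(1/2856) - 198*1/7134 = 890/357 - 33/1189 = 1046429/424473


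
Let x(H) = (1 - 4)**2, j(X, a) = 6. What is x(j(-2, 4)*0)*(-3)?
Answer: -27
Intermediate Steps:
x(H) = 9 (x(H) = (-3)**2 = 9)
x(j(-2, 4)*0)*(-3) = 9*(-3) = -27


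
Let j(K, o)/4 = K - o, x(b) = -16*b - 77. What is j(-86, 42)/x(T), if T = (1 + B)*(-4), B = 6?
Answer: -512/371 ≈ -1.3801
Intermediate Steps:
T = -28 (T = (1 + 6)*(-4) = 7*(-4) = -28)
x(b) = -77 - 16*b
j(K, o) = -4*o + 4*K (j(K, o) = 4*(K - o) = -4*o + 4*K)
j(-86, 42)/x(T) = (-4*42 + 4*(-86))/(-77 - 16*(-28)) = (-168 - 344)/(-77 + 448) = -512/371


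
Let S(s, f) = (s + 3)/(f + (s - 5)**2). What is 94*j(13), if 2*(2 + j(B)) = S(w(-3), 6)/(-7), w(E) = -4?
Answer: -114445/609 ≈ -187.92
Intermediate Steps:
S(s, f) = (3 + s)/(f + (-5 + s)**2)
j(B) = -2435/1218 (j(B) = -2 + (((3 - 4)/(6 + (-5 - 4)**2))/(-7))/2 = -2 + ((-1/(6 + (-9)**2))*(-1/7))/2 = -2 + ((-1/(6 + 81))*(-1/7))/2 = -2 + ((-1/87)*(-1/7))/2 = -2 + (((1/87)*(-1))*(-1/7))/2 = -2 + (-1/87*(-1/7))/2 = -2 + (1/2)*(1/609) = -2 + 1/1218 = -2435/1218)
94*j(13) = 94*(-2435/1218) = -114445/609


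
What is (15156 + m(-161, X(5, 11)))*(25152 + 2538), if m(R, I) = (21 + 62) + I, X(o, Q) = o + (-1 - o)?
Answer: 421940220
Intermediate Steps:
X(o, Q) = -1
m(R, I) = 83 + I
(15156 + m(-161, X(5, 11)))*(25152 + 2538) = (15156 + (83 - 1))*(25152 + 2538) = (15156 + 82)*27690 = 15238*27690 = 421940220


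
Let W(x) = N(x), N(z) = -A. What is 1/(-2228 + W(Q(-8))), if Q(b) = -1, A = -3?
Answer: -1/2225 ≈ -0.00044944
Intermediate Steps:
N(z) = 3 (N(z) = -1*(-3) = 3)
W(x) = 3
1/(-2228 + W(Q(-8))) = 1/(-2228 + 3) = 1/(-2225) = -1/2225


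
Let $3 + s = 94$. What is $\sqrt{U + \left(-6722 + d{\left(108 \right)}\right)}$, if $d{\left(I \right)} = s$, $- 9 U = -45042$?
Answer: $\frac{i \sqrt{14637}}{3} \approx 40.328 i$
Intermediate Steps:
$U = \frac{15014}{3}$ ($U = \left(- \frac{1}{9}\right) \left(-45042\right) = \frac{15014}{3} \approx 5004.7$)
$s = 91$ ($s = -3 + 94 = 91$)
$d{\left(I \right)} = 91$
$\sqrt{U + \left(-6722 + d{\left(108 \right)}\right)} = \sqrt{\frac{15014}{3} + \left(-6722 + 91\right)} = \sqrt{\frac{15014}{3} - 6631} = \sqrt{- \frac{4879}{3}} = \frac{i \sqrt{14637}}{3}$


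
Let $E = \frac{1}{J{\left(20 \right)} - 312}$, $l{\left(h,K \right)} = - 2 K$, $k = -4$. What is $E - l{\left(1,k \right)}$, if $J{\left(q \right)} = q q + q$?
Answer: $- \frac{863}{108} \approx -7.9907$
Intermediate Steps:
$J{\left(q \right)} = q + q^{2}$ ($J{\left(q \right)} = q^{2} + q = q + q^{2}$)
$E = \frac{1}{108}$ ($E = \frac{1}{20 \left(1 + 20\right) - 312} = \frac{1}{20 \cdot 21 - 312} = \frac{1}{420 - 312} = \frac{1}{108} \approx 0.0092593$)
$E - l{\left(1,k \right)} = \frac{1}{108} - \left(-2\right) \left(-4\right) = \frac{1}{108} - 8 = - \frac{863}{108}$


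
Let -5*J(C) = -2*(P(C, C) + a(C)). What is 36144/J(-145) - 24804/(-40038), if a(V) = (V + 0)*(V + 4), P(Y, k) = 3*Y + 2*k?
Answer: 17112369/3289789 ≈ 5.2017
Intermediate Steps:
P(Y, k) = 2*k + 3*Y
a(V) = V*(4 + V)
J(C) = 2*C + 2*C*(4 + C)/5 (J(C) = -(-2)*((2*C + 3*C) + C*(4 + C))/5 = -(-2)*(5*C + C*(4 + C))/5 = -(-10*C - 2*C*(4 + C))/5 = 2*C + 2*C*(4 + C)/5)
36144/J(-145) - 24804/(-40038) = 36144/(((⅖)*(-145)*(9 - 145))) - 24804/(-40038) = 36144/(((⅖)*(-145)*(-136))) - 24804*(-1/40038) = 36144/7888 + 4134/6673 = 36144*(1/7888) + 4134/6673 = 2259/493 + 4134/6673 = 17112369/3289789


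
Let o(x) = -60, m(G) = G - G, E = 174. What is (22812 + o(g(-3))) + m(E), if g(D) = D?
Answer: 22752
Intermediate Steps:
m(G) = 0
(22812 + o(g(-3))) + m(E) = (22812 - 60) + 0 = 22752 + 0 = 22752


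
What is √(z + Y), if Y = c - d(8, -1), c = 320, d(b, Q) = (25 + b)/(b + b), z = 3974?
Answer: √68671/4 ≈ 65.513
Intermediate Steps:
d(b, Q) = (25 + b)/(2*b) (d(b, Q) = (25 + b)/((2*b)) = (25 + b)*(1/(2*b)) = (25 + b)/(2*b))
Y = 5087/16 (Y = 320 - (25 + 8)/(2*8) = 320 - 33/(2*8) = 320 - 1*33/16 = 320 - 33/16 = 5087/16 ≈ 317.94)
√(z + Y) = √(3974 + 5087/16) = √(68671/16) = √68671/4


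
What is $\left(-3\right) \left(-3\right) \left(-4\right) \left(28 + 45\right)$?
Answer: $-2628$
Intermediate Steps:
$\left(-3\right) \left(-3\right) \left(-4\right) \left(28 + 45\right) = 9 \left(-4\right) 73 = \left(-36\right) 73 = -2628$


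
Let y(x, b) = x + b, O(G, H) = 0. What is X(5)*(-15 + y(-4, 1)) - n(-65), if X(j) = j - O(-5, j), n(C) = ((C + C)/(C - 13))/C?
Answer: -3509/39 ≈ -89.974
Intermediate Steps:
y(x, b) = b + x
n(C) = 2/(-13 + C) (n(C) = ((2*C)/(-13 + C))/C = (2*C/(-13 + C))/C = 2/(-13 + C))
X(j) = j (X(j) = j - 1*0 = j + 0 = j)
X(5)*(-15 + y(-4, 1)) - n(-65) = 5*(-15 + (1 - 4)) - 2/(-13 - 65) = 5*(-15 - 3) - 2/(-78) = 5*(-18) - 2*(-1)/78 = -90 - 1*(-1/39) = -90 + 1/39 = -3509/39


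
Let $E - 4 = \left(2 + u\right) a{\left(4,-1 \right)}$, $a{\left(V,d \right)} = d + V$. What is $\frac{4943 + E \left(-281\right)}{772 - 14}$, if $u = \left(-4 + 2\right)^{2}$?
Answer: $- \frac{1239}{758} \approx -1.6346$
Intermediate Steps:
$a{\left(V,d \right)} = V + d$
$u = 4$ ($u = \left(-2\right)^{2} = 4$)
$E = 22$ ($E = 4 + \left(2 + 4\right) \left(4 - 1\right) = 4 + 6 \cdot 3 = 4 + 18 = 22$)
$\frac{4943 + E \left(-281\right)}{772 - 14} = \frac{4943 + 22 \left(-281\right)}{772 - 14} = \frac{4943 - 6182}{758} = \left(-1239\right) \frac{1}{758} = - \frac{1239}{758}$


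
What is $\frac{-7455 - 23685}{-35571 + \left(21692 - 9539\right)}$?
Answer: $\frac{1730}{1301} \approx 1.3297$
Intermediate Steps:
$\frac{-7455 - 23685}{-35571 + \left(21692 - 9539\right)} = - \frac{31140}{-35571 + \left(21692 + \left(-10983 + 1444\right)\right)} = - \frac{31140}{-35571 + \left(21692 - 9539\right)} = - \frac{31140}{-35571 + 12153} = - \frac{31140}{-23418} = \left(-31140\right) \left(- \frac{1}{23418}\right) = \frac{1730}{1301}$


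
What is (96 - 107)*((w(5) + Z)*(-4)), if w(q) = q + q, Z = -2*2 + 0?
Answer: 264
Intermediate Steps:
Z = -4 (Z = -4 + 0 = -4)
w(q) = 2*q
(96 - 107)*((w(5) + Z)*(-4)) = (96 - 107)*((2*5 - 4)*(-4)) = -11*(10 - 4)*(-4) = -66*(-4) = -11*(-24) = 264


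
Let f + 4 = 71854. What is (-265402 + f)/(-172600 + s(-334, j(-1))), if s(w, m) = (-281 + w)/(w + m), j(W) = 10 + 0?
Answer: 20903616/18640595 ≈ 1.1214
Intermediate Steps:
f = 71850 (f = -4 + 71854 = 71850)
j(W) = 10
s(w, m) = (-281 + w)/(m + w)
(-265402 + f)/(-172600 + s(-334, j(-1))) = (-265402 + 71850)/(-172600 + (-281 - 334)/(10 - 334)) = -193552/(-172600 - 615/(-324)) = -193552/(-172600 - 1/324*(-615)) = -193552/(-172600 + 205/108) = -193552/(-18640595/108) = -193552*(-108/18640595) = 20903616/18640595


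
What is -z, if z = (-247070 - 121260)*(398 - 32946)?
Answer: -11988404840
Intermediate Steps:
z = 11988404840 (z = -368330*(-32548) = 11988404840)
-z = -1*11988404840 = -11988404840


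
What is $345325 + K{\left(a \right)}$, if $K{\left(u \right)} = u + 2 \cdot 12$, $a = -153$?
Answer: $345196$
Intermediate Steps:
$K{\left(u \right)} = 24 + u$ ($K{\left(u \right)} = u + 24 = 24 + u$)
$345325 + K{\left(a \right)} = 345325 + \left(24 - 153\right) = 345325 - 129 = 345196$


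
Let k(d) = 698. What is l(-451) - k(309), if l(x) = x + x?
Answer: -1600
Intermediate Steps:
l(x) = 2*x
l(-451) - k(309) = 2*(-451) - 1*698 = -902 - 698 = -1600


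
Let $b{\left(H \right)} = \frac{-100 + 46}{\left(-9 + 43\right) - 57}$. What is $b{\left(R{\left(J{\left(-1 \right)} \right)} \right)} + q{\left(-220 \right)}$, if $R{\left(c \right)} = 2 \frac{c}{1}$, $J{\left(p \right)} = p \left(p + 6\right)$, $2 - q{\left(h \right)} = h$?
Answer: $\frac{5160}{23} \approx 224.35$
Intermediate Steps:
$q{\left(h \right)} = 2 - h$
$J{\left(p \right)} = p \left(6 + p\right)$
$R{\left(c \right)} = 2 c$ ($R{\left(c \right)} = 2 c 1 = 2 c$)
$b{\left(H \right)} = \frac{54}{23}$ ($b{\left(H \right)} = - \frac{54}{34 - 57} = - \frac{54}{-23} = \left(-54\right) \left(- \frac{1}{23}\right) = \frac{54}{23}$)
$b{\left(R{\left(J{\left(-1 \right)} \right)} \right)} + q{\left(-220 \right)} = \frac{54}{23} + \left(2 - -220\right) = \frac{54}{23} + \left(2 + 220\right) = \frac{54}{23} + 222 = \frac{5160}{23}$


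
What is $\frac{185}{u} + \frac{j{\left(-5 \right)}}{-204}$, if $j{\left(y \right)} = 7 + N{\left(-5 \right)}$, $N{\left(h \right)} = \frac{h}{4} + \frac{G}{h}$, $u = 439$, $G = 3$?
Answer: $\frac{709583}{1791120} \approx 0.39617$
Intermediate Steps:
$N{\left(h \right)} = \frac{3}{h} + \frac{h}{4}$ ($N{\left(h \right)} = \frac{h}{4} + \frac{3}{h} = \frac{3}{h} + \frac{h}{4}$)
$j{\left(y \right)} = \frac{103}{20}$ ($j{\left(y \right)} = 7 + \left(\frac{3}{-5} + \frac{1}{4} \left(-5\right)\right) = 7 + \left(3 \left(- \frac{1}{5}\right) - \frac{5}{4}\right) = 7 - \frac{37}{20} = \frac{103}{20}$)
$\frac{185}{u} + \frac{j{\left(-5 \right)}}{-204} = \frac{185}{439} + \frac{103}{20 \left(-204\right)} = 185 \cdot \frac{1}{439} + \frac{103}{20} \left(- \frac{1}{204}\right) = \frac{185}{439} - \frac{103}{4080} = \frac{709583}{1791120}$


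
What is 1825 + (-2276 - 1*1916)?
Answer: -2367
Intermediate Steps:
1825 + (-2276 - 1*1916) = 1825 + (-2276 - 1916) = 1825 - 4192 = -2367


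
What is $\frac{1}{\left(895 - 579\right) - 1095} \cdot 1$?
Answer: $- \frac{1}{779} \approx -0.0012837$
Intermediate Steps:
$\frac{1}{\left(895 - 579\right) - 1095} \cdot 1 = \frac{1}{316 - 1095} \cdot 1 = \frac{1}{-779} \cdot 1 = \left(- \frac{1}{779}\right) 1 = - \frac{1}{779}$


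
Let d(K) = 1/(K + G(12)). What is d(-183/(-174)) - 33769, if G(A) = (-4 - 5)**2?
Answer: -160706613/4759 ≈ -33769.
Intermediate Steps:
G(A) = 81 (G(A) = (-9)**2 = 81)
d(K) = 1/(81 + K) (d(K) = 1/(K + 81) = 1/(81 + K))
d(-183/(-174)) - 33769 = 1/(81 - 183/(-174)) - 33769 = 1/(81 - 183*(-1/174)) - 33769 = 1/(81 + 61/58) - 33769 = 1/(4759/58) - 33769 = 58/4759 - 33769 = -160706613/4759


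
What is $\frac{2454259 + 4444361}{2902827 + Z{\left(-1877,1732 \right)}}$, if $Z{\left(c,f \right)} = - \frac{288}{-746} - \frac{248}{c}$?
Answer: $\frac{4829868733020}{2032330504859} \approx 2.3765$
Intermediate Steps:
$Z{\left(c,f \right)} = \frac{144}{373} - \frac{248}{c}$ ($Z{\left(c,f \right)} = \left(-288\right) \left(- \frac{1}{746}\right) - \frac{248}{c} = \frac{144}{373} - \frac{248}{c}$)
$\frac{2454259 + 4444361}{2902827 + Z{\left(-1877,1732 \right)}} = \frac{2454259 + 4444361}{2902827 + \left(\frac{144}{373} - \frac{248}{-1877}\right)} = \frac{6898620}{2902827 + \left(\frac{144}{373} - - \frac{248}{1877}\right)} = \frac{6898620}{2902827 + \left(\frac{144}{373} + \frac{248}{1877}\right)} = \frac{6898620}{2902827 + \frac{362792}{700121}} = \frac{6898620}{\frac{2032330504859}{700121}} = 6898620 \cdot \frac{700121}{2032330504859} = \frac{4829868733020}{2032330504859}$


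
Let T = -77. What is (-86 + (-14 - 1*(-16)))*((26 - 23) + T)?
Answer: 6216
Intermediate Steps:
(-86 + (-14 - 1*(-16)))*((26 - 23) + T) = (-86 + (-14 - 1*(-16)))*((26 - 23) - 77) = (-86 + (-14 + 16))*(3 - 77) = (-86 + 2)*(-74) = -84*(-74) = 6216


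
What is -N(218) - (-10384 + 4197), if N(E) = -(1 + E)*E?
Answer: 53929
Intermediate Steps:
N(E) = -E*(1 + E)
-N(218) - (-10384 + 4197) = -(-1)*218*(1 + 218) - (-10384 + 4197) = -(-1)*218*219 - 1*(-6187) = -1*(-47742) + 6187 = 47742 + 6187 = 53929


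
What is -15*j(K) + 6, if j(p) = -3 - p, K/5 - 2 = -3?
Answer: -24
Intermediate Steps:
K = -5 (K = 10 + 5*(-3) = 10 - 15 = -5)
-15*j(K) + 6 = -15*(-3 - 1*(-5)) + 6 = -15*(-3 + 5) + 6 = -15*2 + 6 = -30 + 6 = -24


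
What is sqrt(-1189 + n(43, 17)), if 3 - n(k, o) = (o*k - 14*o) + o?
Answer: 4*I*sqrt(106) ≈ 41.182*I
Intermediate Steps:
n(k, o) = 3 + 13*o - k*o (n(k, o) = 3 - ((o*k - 14*o) + o) = 3 - ((k*o - 14*o) + o) = 3 - ((-14*o + k*o) + o) = 3 - (-13*o + k*o) = 3 + (13*o - k*o) = 3 + 13*o - k*o)
sqrt(-1189 + n(43, 17)) = sqrt(-1189 + (3 + 13*17 - 1*43*17)) = sqrt(-1189 + (3 + 221 - 731)) = sqrt(-1189 - 507) = sqrt(-1696) = 4*I*sqrt(106)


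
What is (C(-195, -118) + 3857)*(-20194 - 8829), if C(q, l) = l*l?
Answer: -516057963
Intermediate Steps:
C(q, l) = l**2
(C(-195, -118) + 3857)*(-20194 - 8829) = ((-118)**2 + 3857)*(-20194 - 8829) = (13924 + 3857)*(-29023) = 17781*(-29023) = -516057963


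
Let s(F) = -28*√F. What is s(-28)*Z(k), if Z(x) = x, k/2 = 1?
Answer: -112*I*√7 ≈ -296.32*I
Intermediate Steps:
k = 2 (k = 2*1 = 2)
s(-28)*Z(k) = -56*I*√7*2 = -112*I*√7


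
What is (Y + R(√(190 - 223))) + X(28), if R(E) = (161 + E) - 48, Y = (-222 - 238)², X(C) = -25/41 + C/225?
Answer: 1953047948/9225 + I*√33 ≈ 2.1171e+5 + 5.7446*I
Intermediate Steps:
X(C) = -25/41 + C/225 (X(C) = -25*1/41 + C*(1/225) = -25/41 + C/225)
Y = 211600 (Y = (-460)² = 211600)
R(E) = 113 + E
(Y + R(√(190 - 223))) + X(28) = (211600 + (113 + √(190 - 223))) + (-25/41 + (1/225)*28) = (211600 + (113 + √(-33))) + (-25/41 + 28/225) = (211600 + (113 + I*√33)) - 4477/9225 = (211713 + I*√33) - 4477/9225 = 1953047948/9225 + I*√33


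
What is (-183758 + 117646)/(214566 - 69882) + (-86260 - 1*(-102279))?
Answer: 579406721/36171 ≈ 16019.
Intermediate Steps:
(-183758 + 117646)/(214566 - 69882) + (-86260 - 1*(-102279)) = -66112/144684 + (-86260 + 102279) = -66112*1/144684 + 16019 = -16528/36171 + 16019 = 579406721/36171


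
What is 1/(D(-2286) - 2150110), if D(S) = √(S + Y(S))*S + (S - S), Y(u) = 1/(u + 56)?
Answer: -9438475/20346200355397 + 9*I*√11368051630/40692400710794 ≈ -4.6389e-7 + 2.3582e-8*I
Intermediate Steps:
Y(u) = 1/(56 + u)
D(S) = S*√(S + 1/(56 + S)) (D(S) = √(S + 1/(56 + S))*S + (S - S) = S*√(S + 1/(56 + S)) + 0 = S*√(S + 1/(56 + S)))
1/(D(-2286) - 2150110) = 1/(-2286*√(1 - 2286*(56 - 2286))*(I*√2230/2230) - 2150110) = 1/(-2286*√(1 - 2286*(-2230))*(I*√2230/2230) - 2150110) = 1/(-2286*I*√2230*√(1 + 5097780)/2230 - 2150110) = 1/(-2286*I*√11368051630/2230 - 2150110) = 1/(-1143*I*√11368051630/1115 - 2150110) = 1/(-2150110 - 1143*I*√11368051630/1115)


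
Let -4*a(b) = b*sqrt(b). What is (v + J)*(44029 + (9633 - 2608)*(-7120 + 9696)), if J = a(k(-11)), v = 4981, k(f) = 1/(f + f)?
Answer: 90357476849 + 18140429*I*sqrt(22)/1936 ≈ 9.0357e+10 + 43949.0*I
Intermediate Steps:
k(f) = 1/(2*f)
a(b) = -b**(3/2)/4 (a(b) = -b*sqrt(b)/4 = -b**(3/2)/4)
J = I*sqrt(22)/1936 (J = -sqrt(2)*(-I*sqrt(11)/121)/4/4 = -(-I*sqrt(22)/484)/4 = -(-1)*I*sqrt(22)/1936 = I*sqrt(22)/1936 ≈ 0.0024227*I)
(v + J)*(44029 + (9633 - 2608)*(-7120 + 9696)) = (4981 + I*sqrt(22)/1936)*(44029 + (9633 - 2608)*(-7120 + 9696)) = (4981 + I*sqrt(22)/1936)*(44029 + 7025*2576) = (4981 + I*sqrt(22)/1936)*(44029 + 18096400) = (4981 + I*sqrt(22)/1936)*18140429 = 90357476849 + 18140429*I*sqrt(22)/1936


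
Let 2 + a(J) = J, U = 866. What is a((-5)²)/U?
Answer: 23/866 ≈ 0.026559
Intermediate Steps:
a(J) = -2 + J
a((-5)²)/U = (-2 + (-5)²)/866 = (-2 + 25)*(1/866) = 23*(1/866) = 23/866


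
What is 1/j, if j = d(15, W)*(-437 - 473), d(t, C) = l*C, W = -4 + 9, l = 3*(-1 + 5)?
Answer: -1/54600 ≈ -1.8315e-5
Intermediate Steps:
l = 12 (l = 3*4 = 12)
W = 5
d(t, C) = 12*C
j = -54600 (j = (12*5)*(-437 - 473) = 60*(-910) = -54600)
1/j = 1/(-54600) = -1/54600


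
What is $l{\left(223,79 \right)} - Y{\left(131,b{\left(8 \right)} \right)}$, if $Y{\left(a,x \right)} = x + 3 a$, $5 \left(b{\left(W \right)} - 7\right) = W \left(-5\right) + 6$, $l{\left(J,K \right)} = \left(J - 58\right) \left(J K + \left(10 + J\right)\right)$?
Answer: $\frac{14724284}{5} \approx 2.9449 \cdot 10^{6}$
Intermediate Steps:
$l{\left(J,K \right)} = \left(-58 + J\right) \left(10 + J + J K\right)$
$b{\left(W \right)} = \frac{41}{5} - W$ ($b{\left(W \right)} = 7 + \frac{W \left(-5\right) + 6}{5} = 7 + \frac{- 5 W + 6}{5} = 7 + \frac{6 - 5 W}{5} = 7 - \left(- \frac{6}{5} + W\right) = \frac{41}{5} - W$)
$l{\left(223,79 \right)} - Y{\left(131,b{\left(8 \right)} \right)} = \left(-580 + 223^{2} - 10704 + 79 \cdot 223^{2} - 12934 \cdot 79\right) - \left(\left(\frac{41}{5} - 8\right) + 3 \cdot 131\right) = \left(-580 + 49729 - 10704 + 79 \cdot 49729 - 1021786\right) - \left(\left(\frac{41}{5} - 8\right) + 393\right) = \left(-580 + 49729 - 10704 + 3928591 - 1021786\right) - \left(\frac{1}{5} + 393\right) = 2945250 - \frac{1966}{5} = \frac{14724284}{5}$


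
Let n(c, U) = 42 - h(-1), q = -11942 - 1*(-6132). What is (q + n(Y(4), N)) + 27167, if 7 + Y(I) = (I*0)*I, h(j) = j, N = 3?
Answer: 21400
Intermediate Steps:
Y(I) = -7 (Y(I) = -7 + (I*0)*I = -7 + 0*I = -7 + 0 = -7)
q = -5810 (q = -11942 + 6132 = -5810)
n(c, U) = 43 (n(c, U) = 42 - 1*(-1) = 42 + 1 = 43)
(q + n(Y(4), N)) + 27167 = (-5810 + 43) + 27167 = -5767 + 27167 = 21400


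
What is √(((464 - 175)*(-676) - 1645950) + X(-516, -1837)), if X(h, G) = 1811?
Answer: I*√1839503 ≈ 1356.3*I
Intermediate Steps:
√(((464 - 175)*(-676) - 1645950) + X(-516, -1837)) = √(((464 - 175)*(-676) - 1645950) + 1811) = √((289*(-676) - 1645950) + 1811) = √((-195364 - 1645950) + 1811) = √(-1841314 + 1811) = √(-1839503) = I*√1839503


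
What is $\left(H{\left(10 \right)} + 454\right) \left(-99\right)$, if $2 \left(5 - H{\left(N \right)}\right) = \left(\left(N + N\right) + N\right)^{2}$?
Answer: $-891$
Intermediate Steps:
$H{\left(N \right)} = 5 - \frac{9 N^{2}}{2}$ ($H{\left(N \right)} = 5 - \frac{\left(\left(N + N\right) + N\right)^{2}}{2} = 5 - \frac{\left(2 N + N\right)^{2}}{2} = 5 - \frac{\left(3 N\right)^{2}}{2} = 5 - \frac{9 N^{2}}{2}$)
$\left(H{\left(10 \right)} + 454\right) \left(-99\right) = \left(\left(5 - \frac{9 \cdot 10^{2}}{2}\right) + 454\right) \left(-99\right) = \left(\left(5 - 450\right) + 454\right) \left(-99\right) = \left(-445 + 454\right) \left(-99\right) = 9 \left(-99\right) = -891$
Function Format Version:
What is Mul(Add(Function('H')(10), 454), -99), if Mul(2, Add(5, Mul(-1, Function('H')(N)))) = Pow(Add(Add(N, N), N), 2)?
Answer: -891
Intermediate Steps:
Function('H')(N) = Add(5, Mul(Rational(-9, 2), Pow(N, 2))) (Function('H')(N) = Add(5, Mul(Rational(-1, 2), Pow(Add(Add(N, N), N), 2))) = Add(5, Mul(Rational(-1, 2), Pow(Add(Mul(2, N), N), 2))) = Add(5, Mul(Rational(-1, 2), Pow(Mul(3, N), 2))) = Add(5, Mul(Rational(-1, 2), Mul(9, Pow(N, 2)))) = Add(5, Mul(Rational(-9, 2), Pow(N, 2))))
Mul(Add(Function('H')(10), 454), -99) = Mul(Add(Add(5, Mul(Rational(-9, 2), Pow(10, 2))), 454), -99) = Mul(Add(Add(5, Mul(Rational(-9, 2), 100)), 454), -99) = Mul(Add(Add(5, -450), 454), -99) = Mul(Add(-445, 454), -99) = Mul(9, -99) = -891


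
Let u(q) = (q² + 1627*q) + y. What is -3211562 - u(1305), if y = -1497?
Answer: -7036325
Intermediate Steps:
u(q) = -1497 + q² + 1627*q (u(q) = (q² + 1627*q) - 1497 = -1497 + q² + 1627*q)
-3211562 - u(1305) = -3211562 - (-1497 + 1305² + 1627*1305) = -3211562 - (-1497 + 1703025 + 2123235) = -3211562 - 1*3824763 = -3211562 - 3824763 = -7036325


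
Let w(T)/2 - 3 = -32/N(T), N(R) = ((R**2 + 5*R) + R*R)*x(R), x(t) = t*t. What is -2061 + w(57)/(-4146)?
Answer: -94156244336920/45684705591 ≈ -2061.0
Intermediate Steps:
x(t) = t**2
N(R) = R**2*(2*R**2 + 5*R) (N(R) = ((R**2 + 5*R) + R*R)*R**2 = ((R**2 + 5*R) + R**2)*R**2 = (2*R**2 + 5*R)*R**2 = R**2*(2*R**2 + 5*R))
w(T) = 6 - 64/(T**3*(5 + 2*T)) (w(T) = 6 + 2*(-32*1/(T**3*(5 + 2*T))) = 6 + 2*(-32/(T**3*(5 + 2*T))) = 6 - 64/(T**3*(5 + 2*T)))
-2061 + w(57)/(-4146) = -2061 + (2*(-32 + 3*57**3*(5 + 2*57))/(57**3*(5 + 2*57)))/(-4146) = -2061 + (2*(1/185193)*(-32 + 3*185193*(5 + 114))/(5 + 114))*(-1/4146) = -2061 + (2*(1/185193)*(-32 + 3*185193*119)/119)*(-1/4146) = -2061 + (2*(1/185193)*(1/119)*(-32 + 66113901))*(-1/4146) = -2061 + (2*(1/185193)*(1/119)*66113869)*(-1/4146) = -2061 + (132227738/22037967)*(-1/4146) = -2061 - 66113869/45684705591 = -94156244336920/45684705591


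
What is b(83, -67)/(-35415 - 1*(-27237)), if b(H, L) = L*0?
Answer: 0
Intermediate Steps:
b(H, L) = 0
b(83, -67)/(-35415 - 1*(-27237)) = 0/(-35415 - 1*(-27237)) = 0/(-35415 + 27237) = 0/(-8178) = 0*(-1/8178) = 0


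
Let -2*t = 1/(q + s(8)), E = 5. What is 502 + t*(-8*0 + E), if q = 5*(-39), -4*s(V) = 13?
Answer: 398096/793 ≈ 502.01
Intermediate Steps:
s(V) = -13/4 (s(V) = -1/4*13 = -13/4)
q = -195
t = 2/793 (t = -1/(2*(-195 - 13/4)) = -1/(2*(-793/4)) = -1/2*(-4/793) = 2/793 ≈ 0.0025221)
502 + t*(-8*0 + E) = 502 + 2*(-8*0 + 5)/793 = 502 + 2*(0 + 5)/793 = 502 + (2/793)*5 = 502 + 10/793 = 398096/793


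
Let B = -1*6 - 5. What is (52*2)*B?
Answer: -1144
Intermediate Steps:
B = -11 (B = -6 - 5 = -11)
(52*2)*B = (52*2)*(-11) = 104*(-11) = -1144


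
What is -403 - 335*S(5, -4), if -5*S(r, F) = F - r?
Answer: -1006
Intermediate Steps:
S(r, F) = -F/5 + r/5 (S(r, F) = -(F - r)/5 = -F/5 + r/5)
-403 - 335*S(5, -4) = -403 - 335*(-⅕*(-4) + (⅕)*5) = -403 - 335*(⅘ + 1) = -403 - 335*9/5 = -403 - 603 = -1006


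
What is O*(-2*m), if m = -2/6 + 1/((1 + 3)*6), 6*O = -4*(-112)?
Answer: 392/9 ≈ 43.556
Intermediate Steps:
O = 224/3 (O = (-4*(-112))/6 = (⅙)*448 = 224/3 ≈ 74.667)
m = -7/24 (m = -2*⅙ + (⅙)/4 = -⅓ + (¼)*(⅙) = -⅓ + 1/24 = -7/24 ≈ -0.29167)
O*(-2*m) = 224*(-2*(-7/24))/3 = (224/3)*(7/12) = 392/9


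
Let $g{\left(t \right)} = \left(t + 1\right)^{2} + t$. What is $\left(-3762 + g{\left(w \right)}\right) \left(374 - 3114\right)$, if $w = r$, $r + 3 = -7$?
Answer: $10113340$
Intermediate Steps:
$r = -10$ ($r = -3 - 7 = -10$)
$w = -10$
$g{\left(t \right)} = t + \left(1 + t\right)^{2}$ ($g{\left(t \right)} = \left(1 + t\right)^{2} + t = t + \left(1 + t\right)^{2}$)
$\left(-3762 + g{\left(w \right)}\right) \left(374 - 3114\right) = \left(-3762 - \left(10 - \left(1 - 10\right)^{2}\right)\right) \left(374 - 3114\right) = \left(-3762 - \left(10 - \left(-9\right)^{2}\right)\right) \left(-2740\right) = \left(-3762 + \left(-10 + 81\right)\right) \left(-2740\right) = \left(-3762 + 71\right) \left(-2740\right) = \left(-3691\right) \left(-2740\right) = 10113340$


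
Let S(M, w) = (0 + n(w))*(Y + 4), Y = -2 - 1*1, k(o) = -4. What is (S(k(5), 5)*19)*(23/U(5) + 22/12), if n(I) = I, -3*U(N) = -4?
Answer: 21755/12 ≈ 1812.9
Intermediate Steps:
U(N) = 4/3 (U(N) = -⅓*(-4) = 4/3)
Y = -3 (Y = -2 - 1 = -3)
S(M, w) = w (S(M, w) = (0 + w)*(-3 + 4) = w*1 = w)
(S(k(5), 5)*19)*(23/U(5) + 22/12) = (5*19)*(23/(4/3) + 22/12) = 95*(23*(¾) + 22*(1/12)) = 95*(69/4 + 11/6) = 95*(229/12) = 21755/12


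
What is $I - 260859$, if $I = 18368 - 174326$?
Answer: $-416817$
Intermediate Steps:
$I = -155958$
$I - 260859 = -155958 - 260859 = -416817$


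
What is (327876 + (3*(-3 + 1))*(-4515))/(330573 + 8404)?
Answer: 354966/338977 ≈ 1.0472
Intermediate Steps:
(327876 + (3*(-3 + 1))*(-4515))/(330573 + 8404) = (327876 + (3*(-2))*(-4515))/338977 = (327876 - 6*(-4515))*(1/338977) = (327876 + 27090)*(1/338977) = 354966*(1/338977) = 354966/338977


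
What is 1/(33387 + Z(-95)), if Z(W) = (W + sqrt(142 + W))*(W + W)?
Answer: 51437/2644068269 + 190*sqrt(47)/2644068269 ≈ 1.9946e-5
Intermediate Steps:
Z(W) = 2*W*(W + sqrt(142 + W)) (Z(W) = (W + sqrt(142 + W))*(2*W) = 2*W*(W + sqrt(142 + W)))
1/(33387 + Z(-95)) = 1/(33387 + 2*(-95)*(-95 + sqrt(142 - 95))) = 1/(33387 + 2*(-95)*(-95 + sqrt(47))) = 1/(33387 + (18050 - 190*sqrt(47))) = 1/(51437 - 190*sqrt(47))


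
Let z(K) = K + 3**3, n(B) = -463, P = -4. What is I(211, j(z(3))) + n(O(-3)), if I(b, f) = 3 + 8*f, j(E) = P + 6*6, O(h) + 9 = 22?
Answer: -204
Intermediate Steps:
O(h) = 13 (O(h) = -9 + 22 = 13)
z(K) = 27 + K (z(K) = K + 27 = 27 + K)
j(E) = 32 (j(E) = -4 + 6*6 = -4 + 36 = 32)
I(211, j(z(3))) + n(O(-3)) = (3 + 8*32) - 463 = (3 + 256) - 463 = 259 - 463 = -204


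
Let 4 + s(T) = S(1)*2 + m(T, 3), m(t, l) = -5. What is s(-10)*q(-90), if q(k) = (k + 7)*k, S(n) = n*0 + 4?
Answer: -7470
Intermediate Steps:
S(n) = 4 (S(n) = 0 + 4 = 4)
q(k) = k*(7 + k) (q(k) = (7 + k)*k = k*(7 + k))
s(T) = -1 (s(T) = -4 + (4*2 - 5) = -4 + (8 - 5) = -4 + 3 = -1)
s(-10)*q(-90) = -(-90)*(7 - 90) = -(-90)*(-83) = -1*7470 = -7470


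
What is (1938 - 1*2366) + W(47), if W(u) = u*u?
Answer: 1781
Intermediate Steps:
W(u) = u²
(1938 - 1*2366) + W(47) = (1938 - 1*2366) + 47² = (1938 - 2366) + 2209 = -428 + 2209 = 1781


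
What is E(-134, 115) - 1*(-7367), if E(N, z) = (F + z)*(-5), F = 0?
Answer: 6792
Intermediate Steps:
E(N, z) = -5*z (E(N, z) = (0 + z)*(-5) = z*(-5) = -5*z)
E(-134, 115) - 1*(-7367) = -5*115 - 1*(-7367) = -575 + 7367 = 6792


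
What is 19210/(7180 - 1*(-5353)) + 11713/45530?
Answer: 1021430329/570627490 ≈ 1.7900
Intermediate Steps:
19210/(7180 - 1*(-5353)) + 11713/45530 = 19210/(7180 + 5353) + 11713*(1/45530) = 19210/12533 + 11713/45530 = 1021430329/570627490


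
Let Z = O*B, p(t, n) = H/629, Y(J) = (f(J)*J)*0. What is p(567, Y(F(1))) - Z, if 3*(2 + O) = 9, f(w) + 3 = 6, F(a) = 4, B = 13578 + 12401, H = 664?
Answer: -16340127/629 ≈ -25978.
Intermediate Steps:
B = 25979
f(w) = 3 (f(w) = -3 + 6 = 3)
O = 1 (O = -2 + (⅓)*9 = -2 + 3 = 1)
Y(J) = 0 (Y(J) = (3*J)*0 = 0)
p(t, n) = 664/629
Z = 25979 (Z = 1*25979 = 25979)
p(567, Y(F(1))) - Z = 664/629 - 1*25979 = 664/629 - 25979 = -16340127/629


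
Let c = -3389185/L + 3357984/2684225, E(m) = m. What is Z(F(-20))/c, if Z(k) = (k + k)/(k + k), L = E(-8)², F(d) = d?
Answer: -9041600/478795799771 ≈ -1.8884e-5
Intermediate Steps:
L = 64 (L = (-8)² = 64)
Z(k) = 1 (Z(k) = (2*k)/((2*k)) = (2*k)*(1/(2*k)) = 1)
c = -478795799771/9041600 (c = -3389185/64 + 3357984/2684225 = -3389185*1/64 + 3357984*(1/2684225) = -3389185/64 + 176736/141275 = -478795799771/9041600 ≈ -52955.)
Z(F(-20))/c = 1/(-478795799771/9041600) = 1*(-9041600/478795799771) = -9041600/478795799771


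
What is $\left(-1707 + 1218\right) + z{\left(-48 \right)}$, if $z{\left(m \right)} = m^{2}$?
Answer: $1815$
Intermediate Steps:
$\left(-1707 + 1218\right) + z{\left(-48 \right)} = \left(-1707 + 1218\right) + \left(-48\right)^{2} = -489 + 2304 = 1815$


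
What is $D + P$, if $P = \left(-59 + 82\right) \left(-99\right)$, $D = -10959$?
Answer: $-13236$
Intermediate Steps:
$P = -2277$ ($P = 23 \left(-99\right) = -2277$)
$D + P = -10959 - 2277 = -13236$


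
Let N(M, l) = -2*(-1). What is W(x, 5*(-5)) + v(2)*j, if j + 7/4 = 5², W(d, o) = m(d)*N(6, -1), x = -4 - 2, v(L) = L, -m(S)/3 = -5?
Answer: 153/2 ≈ 76.500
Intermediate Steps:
m(S) = 15 (m(S) = -3*(-5) = 15)
N(M, l) = 2
x = -6
W(d, o) = 30 (W(d, o) = 15*2 = 30)
j = 93/4 (j = -7/4 + 5² = -7/4 + 25 = 93/4 ≈ 23.250)
W(x, 5*(-5)) + v(2)*j = 30 + 2*(93/4) = 30 + 93/2 = 153/2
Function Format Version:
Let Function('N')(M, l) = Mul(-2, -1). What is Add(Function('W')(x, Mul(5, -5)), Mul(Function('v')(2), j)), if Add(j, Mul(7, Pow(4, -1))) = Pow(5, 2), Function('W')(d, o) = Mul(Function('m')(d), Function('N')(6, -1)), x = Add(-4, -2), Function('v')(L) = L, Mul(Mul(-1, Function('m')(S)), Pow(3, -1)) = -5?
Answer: Rational(153, 2) ≈ 76.500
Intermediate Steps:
Function('m')(S) = 15 (Function('m')(S) = Mul(-3, -5) = 15)
Function('N')(M, l) = 2
x = -6
Function('W')(d, o) = 30 (Function('W')(d, o) = Mul(15, 2) = 30)
j = Rational(93, 4) (j = Add(Rational(-7, 4), Pow(5, 2)) = Add(Rational(-7, 4), 25) = Rational(93, 4) ≈ 23.250)
Add(Function('W')(x, Mul(5, -5)), Mul(Function('v')(2), j)) = Add(30, Mul(2, Rational(93, 4))) = Add(30, Rational(93, 2)) = Rational(153, 2)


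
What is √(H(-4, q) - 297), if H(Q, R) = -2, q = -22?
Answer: I*√299 ≈ 17.292*I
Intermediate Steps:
√(H(-4, q) - 297) = √(-2 - 297) = √(-299) = I*√299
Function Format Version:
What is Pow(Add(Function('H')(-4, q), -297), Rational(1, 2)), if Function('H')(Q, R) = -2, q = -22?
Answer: Mul(I, Pow(299, Rational(1, 2))) ≈ Mul(17.292, I)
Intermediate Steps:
Pow(Add(Function('H')(-4, q), -297), Rational(1, 2)) = Pow(Add(-2, -297), Rational(1, 2)) = Pow(-299, Rational(1, 2)) = Mul(I, Pow(299, Rational(1, 2)))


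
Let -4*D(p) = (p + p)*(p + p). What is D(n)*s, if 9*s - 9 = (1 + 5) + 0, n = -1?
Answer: -5/3 ≈ -1.6667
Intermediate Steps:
D(p) = -p**2 (D(p) = -(p + p)*(p + p)/4 = -2*p*2*p/4 = -p**2)
s = 5/3 (s = 1 + ((1 + 5) + 0)/9 = 1 + (6 + 0)/9 = 1 + (1/9)*6 = 1 + 2/3 = 5/3 ≈ 1.6667)
D(n)*s = -1*(-1)**2*(5/3) = -1*1*(5/3) = -1*5/3 = -5/3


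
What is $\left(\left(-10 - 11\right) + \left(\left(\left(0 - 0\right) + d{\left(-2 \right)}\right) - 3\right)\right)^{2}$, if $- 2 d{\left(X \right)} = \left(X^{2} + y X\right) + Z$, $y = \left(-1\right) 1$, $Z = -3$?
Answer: $\frac{2601}{4} \approx 650.25$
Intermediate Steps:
$y = -1$
$d{\left(X \right)} = \frac{3}{2} + \frac{X}{2} - \frac{X^{2}}{2}$ ($d{\left(X \right)} = - \frac{\left(X^{2} - X\right) - 3}{2} = - \frac{-3 + X^{2} - X}{2} = \frac{3}{2} + \frac{X}{2} - \frac{X^{2}}{2}$)
$\left(\left(-10 - 11\right) + \left(\left(\left(0 - 0\right) + d{\left(-2 \right)}\right) - 3\right)\right)^{2} = \left(\left(-10 - 11\right) + \left(\left(\left(0 - 0\right) + \left(\frac{3}{2} + \frac{1}{2} \left(-2\right) - \frac{\left(-2\right)^{2}}{2}\right)\right) - 3\right)\right)^{2} = \left(\left(-10 - 11\right) + \left(\left(\left(0 + 0\right) - \frac{3}{2}\right) - 3\right)\right)^{2} = \left(-21 + \left(\left(0 - \frac{3}{2}\right) - 3\right)\right)^{2} = \left(-21 - \frac{9}{2}\right)^{2} = \left(- \frac{51}{2}\right)^{2} = \frac{2601}{4}$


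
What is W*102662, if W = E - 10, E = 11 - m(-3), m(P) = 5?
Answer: -410648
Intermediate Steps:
E = 6 (E = 11 - 1*5 = 11 - 5 = 6)
W = -4 (W = 6 - 10 = -4)
W*102662 = -4*102662 = -410648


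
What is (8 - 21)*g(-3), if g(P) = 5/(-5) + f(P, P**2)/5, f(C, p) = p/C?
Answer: 104/5 ≈ 20.800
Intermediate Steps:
g(P) = -1 + P/5 (g(P) = 5/(-5) + (P**2/P)/5 = 5*(-1/5) + P*(1/5) = -1 + P/5)
(8 - 21)*g(-3) = (8 - 21)*(-1 + (1/5)*(-3)) = -13*(-1 - 3/5) = -13*(-8/5) = 104/5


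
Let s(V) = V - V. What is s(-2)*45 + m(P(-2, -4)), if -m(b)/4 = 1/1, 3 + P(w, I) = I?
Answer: -4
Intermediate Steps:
P(w, I) = -3 + I
s(V) = 0
m(b) = -4 (m(b) = -4/1 = -4)
s(-2)*45 + m(P(-2, -4)) = 0*45 - 4 = 0 - 4 = -4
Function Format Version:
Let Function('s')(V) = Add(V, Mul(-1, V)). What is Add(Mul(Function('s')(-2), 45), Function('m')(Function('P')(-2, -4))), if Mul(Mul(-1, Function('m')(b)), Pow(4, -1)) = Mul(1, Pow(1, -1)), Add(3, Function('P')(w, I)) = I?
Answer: -4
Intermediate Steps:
Function('P')(w, I) = Add(-3, I)
Function('s')(V) = 0
Function('m')(b) = -4 (Function('m')(b) = Mul(-4, Mul(1, Pow(1, -1))) = Mul(-4, Mul(1, 1)) = Mul(-4, 1) = -4)
Add(Mul(Function('s')(-2), 45), Function('m')(Function('P')(-2, -4))) = Add(Mul(0, 45), -4) = Add(0, -4) = -4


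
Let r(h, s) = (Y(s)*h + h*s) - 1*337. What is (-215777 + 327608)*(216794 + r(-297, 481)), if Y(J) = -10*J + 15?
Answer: 167490966165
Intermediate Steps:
Y(J) = 15 - 10*J
r(h, s) = -337 + h*s + h*(15 - 10*s) (r(h, s) = ((15 - 10*s)*h + h*s) - 1*337 = (h*(15 - 10*s) + h*s) - 337 = (h*s + h*(15 - 10*s)) - 337 = -337 + h*s + h*(15 - 10*s))
(-215777 + 327608)*(216794 + r(-297, 481)) = (-215777 + 327608)*(216794 + (-337 + 15*(-297) - 9*(-297)*481)) = 111831*(216794 + (-337 - 4455 + 1285713)) = 111831*(216794 + 1280921) = 111831*1497715 = 167490966165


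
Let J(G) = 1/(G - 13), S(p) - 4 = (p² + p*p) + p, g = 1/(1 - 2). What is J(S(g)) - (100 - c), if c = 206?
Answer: 847/8 ≈ 105.88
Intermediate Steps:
g = -1 (g = 1/(-1) = -1)
S(p) = 4 + p + 2*p² (S(p) = 4 + ((p² + p*p) + p) = 4 + ((p² + p²) + p) = 4 + (2*p² + p) = 4 + (p + 2*p²) = 4 + p + 2*p²)
J(G) = 1/(-13 + G)
J(S(g)) - (100 - c) = 1/(-13 + (4 - 1 + 2*(-1)²)) - (100 - 1*206) = 1/(-13 + (4 - 1 + 2*1)) - (100 - 206) = 1/(-13 + (4 - 1 + 2)) - 1*(-106) = 1/(-13 + 5) + 106 = 1/(-8) + 106 = -⅛ + 106 = 847/8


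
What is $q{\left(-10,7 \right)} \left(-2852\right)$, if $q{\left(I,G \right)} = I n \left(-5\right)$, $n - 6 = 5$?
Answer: $-1568600$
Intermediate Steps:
$n = 11$ ($n = 6 + 5 = 11$)
$q{\left(I,G \right)} = - 55 I$ ($q{\left(I,G \right)} = I 11 \left(-5\right) = 11 I \left(-5\right) = - 55 I$)
$q{\left(-10,7 \right)} \left(-2852\right) = \left(-55\right) \left(-10\right) \left(-2852\right) = 550 \left(-2852\right) = -1568600$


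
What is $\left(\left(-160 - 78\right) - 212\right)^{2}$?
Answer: $202500$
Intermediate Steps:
$\left(\left(-160 - 78\right) - 212\right)^{2} = \left(-238 - 212\right)^{2} = \left(-450\right)^{2} = 202500$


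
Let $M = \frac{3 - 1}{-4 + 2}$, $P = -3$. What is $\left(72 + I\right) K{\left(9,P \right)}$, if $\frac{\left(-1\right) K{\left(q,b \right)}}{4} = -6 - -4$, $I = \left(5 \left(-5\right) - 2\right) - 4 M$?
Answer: $392$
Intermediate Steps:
$M = -1$ ($M = \frac{2}{-2} = 2 \left(- \frac{1}{2}\right) = -1$)
$I = -23$ ($I = \left(5 \left(-5\right) - 2\right) - -4 = \left(-25 - 2\right) + 4 = -27 + 4 = -23$)
$K{\left(q,b \right)} = 8$ ($K{\left(q,b \right)} = - 4 \left(-6 - -4\right) = - 4 \left(-6 + 4\right) = \left(-4\right) \left(-2\right) = 8$)
$\left(72 + I\right) K{\left(9,P \right)} = \left(72 - 23\right) 8 = 49 \cdot 8 = 392$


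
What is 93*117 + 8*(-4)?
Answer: 10849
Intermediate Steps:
93*117 + 8*(-4) = 10881 - 32 = 10849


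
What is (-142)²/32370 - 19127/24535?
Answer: -2488345/15883959 ≈ -0.15666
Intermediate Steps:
(-142)²/32370 - 19127/24535 = 20164*(1/32370) - 19127*1/24535 = 10082/16185 - 19127/24535 = -2488345/15883959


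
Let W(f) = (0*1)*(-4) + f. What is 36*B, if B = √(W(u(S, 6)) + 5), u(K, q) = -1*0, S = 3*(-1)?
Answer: 36*√5 ≈ 80.498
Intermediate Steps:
S = -3
u(K, q) = 0
W(f) = f (W(f) = 0*(-4) + f = 0 + f = f)
B = √5 (B = √(0 + 5) = √5 ≈ 2.2361)
36*B = 36*√5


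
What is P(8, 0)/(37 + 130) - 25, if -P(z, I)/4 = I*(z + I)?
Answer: -25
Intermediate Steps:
P(z, I) = -4*I*(I + z) (P(z, I) = -4*I*(z + I) = -4*I*(I + z))
P(8, 0)/(37 + 130) - 25 = (-4*0*(0 + 8))/(37 + 130) - 25 = -4*0*8/167 - 25 = 0*(1/167) - 25 = 0 - 25 = -25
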